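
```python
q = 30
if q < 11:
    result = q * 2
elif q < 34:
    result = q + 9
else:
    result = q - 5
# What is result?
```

Trace:
`q = 30` → q = 30
`if q < 11: ...` → q < 11 is False, q < 34 is True → result = 39
So result = 39

Answer: 39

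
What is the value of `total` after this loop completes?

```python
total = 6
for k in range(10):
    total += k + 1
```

Start at 6, add 1 to 10 = 61
`total` takes the values: 6 → 7 → 9 → 12 → 16 → 21 → 27 → 34 → 42 → 51 → 61

Answer: 61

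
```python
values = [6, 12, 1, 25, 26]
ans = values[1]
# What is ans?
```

Trace:
`values = [6, 12, 1, 25, 26]` → values = [6, 12, 1, 25, 26]
`ans = values[1]` → ans = 12
So ans = 12

Answer: 12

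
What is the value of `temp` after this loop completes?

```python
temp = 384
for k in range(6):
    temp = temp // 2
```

Halve 6 times: 384 // 2^6 = 6
`temp` takes the values: 384 → 192 → 96 → 48 → 24 → 12 → 6

Answer: 6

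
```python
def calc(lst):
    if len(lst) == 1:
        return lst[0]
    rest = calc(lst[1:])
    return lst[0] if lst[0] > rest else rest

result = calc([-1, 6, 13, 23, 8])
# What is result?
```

Recursive max over [-1, 6, 13, 23, 8] = 23

Answer: 23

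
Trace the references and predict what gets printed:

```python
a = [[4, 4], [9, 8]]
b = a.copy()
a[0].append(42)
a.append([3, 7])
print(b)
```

Key concept: shallow copy with nested lists.
Step by step:
`a = [[4, 4], [9, 8]]` → a = [[4, 4], [9, 8]]
`b = a.copy()` → b = [[4, 4], [9, 8]]
`a[0].append(42)` → a = [[4, 4, 42], [9, 8]]; b = [[4, 4, 42], [9, 8]]
`a.append([3, 7])` → a = [[4, 4, 42], [9, 8], [3, 7]]
`print(b)` → prints [[4, 4, 42], [9, 8]]

Answer: [[4, 4, 42], [9, 8]]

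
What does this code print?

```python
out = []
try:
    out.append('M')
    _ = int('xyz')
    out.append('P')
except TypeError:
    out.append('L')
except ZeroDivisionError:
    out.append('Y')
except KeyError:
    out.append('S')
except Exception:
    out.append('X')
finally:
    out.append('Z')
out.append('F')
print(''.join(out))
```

Execution trace: 'M' (try body) → 'X' (except Exception) → 'Z' (finally) → 'F' (after the try/except). Output: MXZF

Answer: MXZF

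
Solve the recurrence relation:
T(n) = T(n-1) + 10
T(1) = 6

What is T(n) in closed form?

Unrolling: T(n) = T(1) + 10·(n-1) = 6 + 10(n-1) = 10n - 4.

Answer: T(n) = 10n - 4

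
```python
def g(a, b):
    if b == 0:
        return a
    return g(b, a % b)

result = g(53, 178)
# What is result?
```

g(53, 178) -> g(178, 53) -> g(53, 19) -> g(19, 15) -> g(15, 4) -> g(4, 3) -> g(3, 1) -> g(1, 0) -> 1

Answer: 1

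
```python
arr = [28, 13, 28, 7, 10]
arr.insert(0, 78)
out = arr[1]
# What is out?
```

Trace:
`arr = [28, 13, 28, 7, 10]` → arr = [28, 13, 28, 7, 10]
`arr.insert(0, 78)` → arr = [78, 28, 13, 28, 7, 10]
`out = arr[1]` → out = 28
So out = 28

Answer: 28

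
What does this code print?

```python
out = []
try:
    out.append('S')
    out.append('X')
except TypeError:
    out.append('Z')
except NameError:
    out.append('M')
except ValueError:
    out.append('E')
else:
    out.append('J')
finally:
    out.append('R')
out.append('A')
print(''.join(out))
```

Execution trace: 'S' (try body) → 'X' (try body, no exception) → 'J' (else) → 'R' (finally) → 'A' (after the try/except). Output: SXJRA

Answer: SXJRA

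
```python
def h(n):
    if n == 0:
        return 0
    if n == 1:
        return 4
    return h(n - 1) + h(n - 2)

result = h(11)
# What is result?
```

Build up from base cases: h(0)=0, h(1)=4, h(2)=4, h(3)=8, h(4)=12, h(5)=20, h(6)=32, ..., h(11)=356

Answer: 356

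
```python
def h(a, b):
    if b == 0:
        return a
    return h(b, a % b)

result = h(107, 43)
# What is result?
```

h(107, 43) -> h(43, 21) -> h(21, 1) -> h(1, 0) -> 1

Answer: 1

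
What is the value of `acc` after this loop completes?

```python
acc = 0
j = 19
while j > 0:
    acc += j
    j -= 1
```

Sum 19 down to 1
`acc` takes the values: 0 → 19 → 37 → 54 → 70 → 85 → 99 → 112 → 124 → 135 → 145 → 154 → 162 → 169 → 175 → 180 → 184 → 187 → 189 → 190

Answer: 190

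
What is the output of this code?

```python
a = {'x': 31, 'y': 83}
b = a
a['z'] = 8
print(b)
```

Key concept: dict aliasing.
Step by step:
`a = {'x': 31, 'y': 83}` → a = {'x': 31, 'y': 83}
`b = a` → b = {'x': 31, 'y': 83} (same object as a)
`a['z'] = 8` → a = {'x': 31, 'y': 83, 'z': 8} (same object as b); b = {'x': 31, 'y': 83, 'z': 8} (same object as a)
`print(b)` → prints {'x': 31, 'y': 83, 'z': 8}

Answer: {'x': 31, 'y': 83, 'z': 8}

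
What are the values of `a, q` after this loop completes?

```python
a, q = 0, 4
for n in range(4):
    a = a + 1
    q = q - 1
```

a goes 0→4, q goes 4→0
`a, q` takes the values: (0, 4) → (1, 4) → (1, 3) → (2, 3) → (2, 2) → (3, 2) → (3, 1) → (4, 1) → (4, 0)

Answer: 4, 0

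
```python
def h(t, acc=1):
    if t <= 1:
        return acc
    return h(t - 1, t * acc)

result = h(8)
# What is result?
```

Accumulator trace (n, acc): (8, 1) -> (7, 8) -> (6, 56) -> (5, 336) -> (4, 1680) -> (3, 6720) -> (2, 20160) -> (1, 40320) -> return 40320

Answer: 40320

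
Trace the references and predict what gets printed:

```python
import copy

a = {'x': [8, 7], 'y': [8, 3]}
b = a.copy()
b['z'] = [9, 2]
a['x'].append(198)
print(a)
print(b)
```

Key concept: shallow copy of dict with mutable values.
Step by step:
`a = {'x': [8, 7], 'y': [8, 3]}` → a = {'x': [8, 7], 'y': [8, 3]}
`b = a.copy()` → b = {'x': [8, 7], 'y': [8, 3]}
`b['z'] = [9, 2]` → b = {'x': [8, 7], 'y': [8, 3], 'z': [9, 2]}
`a['x'].append(198)` → a = {'x': [8, 7, 198], 'y': [8, 3]}; b = {'x': [8, 7, 198], 'y': [8, 3], 'z': [9, 2]}
`print(a)` → prints {'x': [8, 7, 198], 'y': [8, 3]}
`print(b)` → prints {'x': [8, 7, 198], 'y': [8, 3], 'z': [9, 2]}

Answer:
{'x': [8, 7, 198], 'y': [8, 3]}
{'x': [8, 7, 198], 'y': [8, 3], 'z': [9, 2]}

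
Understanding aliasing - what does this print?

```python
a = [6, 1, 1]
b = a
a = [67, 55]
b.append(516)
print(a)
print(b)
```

Key concept: rebinding vs mutation: a is rebound to a new list, b still points at the original.
Step by step:
`a = [6, 1, 1]` → a = [6, 1, 1]
`b = a` → b = [6, 1, 1] (same object as a)
`a = [67, 55]` → a = [67, 55]
`b.append(516)` → b = [6, 1, 1, 516]
`print(a)` → prints [67, 55]
`print(b)` → prints [6, 1, 1, 516]

Answer:
[67, 55]
[6, 1, 1, 516]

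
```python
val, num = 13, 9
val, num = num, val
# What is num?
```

Trace:
`val, num = 13, 9` → val = 13; num = 9
`val, num = num, val` → val = 9; num = 13
So num = 13

Answer: 13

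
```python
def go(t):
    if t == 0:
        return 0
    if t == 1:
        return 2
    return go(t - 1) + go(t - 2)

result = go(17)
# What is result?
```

Build up from base cases: go(0)=0, go(1)=2, go(2)=2, go(3)=4, go(4)=6, go(5)=10, go(6)=16, ..., go(17)=3194

Answer: 3194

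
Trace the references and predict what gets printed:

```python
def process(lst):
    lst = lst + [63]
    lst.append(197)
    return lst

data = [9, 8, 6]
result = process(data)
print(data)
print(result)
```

Key concept: rebinding parameter vs mutation.
Step by step:
`data = [9, 8, 6]` → data = [9, 8, 6]
`result = process(data)` → result = [9, 8, 6, 63, 197]
`print(data)` → prints [9, 8, 6]
`print(result)` → prints [9, 8, 6, 63, 197]

Answer:
[9, 8, 6]
[9, 8, 6, 63, 197]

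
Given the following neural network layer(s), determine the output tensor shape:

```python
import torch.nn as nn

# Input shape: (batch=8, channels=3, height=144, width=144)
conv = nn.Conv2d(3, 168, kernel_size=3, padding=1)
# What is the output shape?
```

Input: (8, 3, 144, 144) -> Output: (8, 168, 144, 144)

Answer: (8, 168, 144, 144)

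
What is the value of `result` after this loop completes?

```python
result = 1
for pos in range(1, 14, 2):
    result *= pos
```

Product of 1, 3, 5, ... up to 13
`result` takes the values: 1 → 3 → 15 → 105 → 945 → 10395 → 135135

Answer: 135135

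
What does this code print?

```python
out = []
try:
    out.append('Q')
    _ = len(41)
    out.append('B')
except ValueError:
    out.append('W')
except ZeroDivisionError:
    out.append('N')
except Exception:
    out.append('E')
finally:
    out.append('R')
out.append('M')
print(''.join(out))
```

Execution trace: 'Q' (try body) → 'E' (except Exception) → 'R' (finally) → 'M' (after the try/except). Output: QERM

Answer: QERM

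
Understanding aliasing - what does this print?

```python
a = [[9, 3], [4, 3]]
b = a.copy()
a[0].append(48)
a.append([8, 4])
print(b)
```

Key concept: shallow copy with nested lists.
Step by step:
`a = [[9, 3], [4, 3]]` → a = [[9, 3], [4, 3]]
`b = a.copy()` → b = [[9, 3], [4, 3]]
`a[0].append(48)` → a = [[9, 3, 48], [4, 3]]; b = [[9, 3, 48], [4, 3]]
`a.append([8, 4])` → a = [[9, 3, 48], [4, 3], [8, 4]]
`print(b)` → prints [[9, 3, 48], [4, 3]]

Answer: [[9, 3, 48], [4, 3]]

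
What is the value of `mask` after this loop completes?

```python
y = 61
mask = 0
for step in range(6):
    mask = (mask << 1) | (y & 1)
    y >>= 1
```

Reverse lowest 6 bits of 61
`mask` takes the values: 0 → 1 → 2 → 5 → 11 → 23 → 47

Answer: 47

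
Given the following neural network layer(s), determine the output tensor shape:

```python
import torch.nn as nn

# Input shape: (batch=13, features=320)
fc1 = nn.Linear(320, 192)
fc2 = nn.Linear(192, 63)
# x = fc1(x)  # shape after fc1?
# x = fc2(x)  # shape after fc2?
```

Input: (13, 320) -> after fc1: (13, 192) -> Output: (13, 63)

Answer: (13, 63)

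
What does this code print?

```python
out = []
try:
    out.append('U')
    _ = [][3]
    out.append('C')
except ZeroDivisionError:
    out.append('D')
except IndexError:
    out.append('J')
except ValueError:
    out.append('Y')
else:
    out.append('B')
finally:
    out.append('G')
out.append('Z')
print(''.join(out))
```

Execution trace: 'U' (try body) → 'J' (except IndexError) → 'G' (finally) → 'Z' (after the try/except). Output: UJGZ

Answer: UJGZ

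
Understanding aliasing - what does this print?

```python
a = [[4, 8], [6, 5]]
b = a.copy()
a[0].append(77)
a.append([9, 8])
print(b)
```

Key concept: shallow copy with nested lists.
Step by step:
`a = [[4, 8], [6, 5]]` → a = [[4, 8], [6, 5]]
`b = a.copy()` → b = [[4, 8], [6, 5]]
`a[0].append(77)` → a = [[4, 8, 77], [6, 5]]; b = [[4, 8, 77], [6, 5]]
`a.append([9, 8])` → a = [[4, 8, 77], [6, 5], [9, 8]]
`print(b)` → prints [[4, 8, 77], [6, 5]]

Answer: [[4, 8, 77], [6, 5]]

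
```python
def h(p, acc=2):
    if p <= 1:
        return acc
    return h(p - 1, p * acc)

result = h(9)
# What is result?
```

Accumulator trace (n, acc): (9, 2) -> (8, 18) -> (7, 144) -> (6, 1008) -> (5, 6048) -> (4, 30240) -> (3, 120960) -> (2, 362880) -> (1, 725760) -> return 725760

Answer: 725760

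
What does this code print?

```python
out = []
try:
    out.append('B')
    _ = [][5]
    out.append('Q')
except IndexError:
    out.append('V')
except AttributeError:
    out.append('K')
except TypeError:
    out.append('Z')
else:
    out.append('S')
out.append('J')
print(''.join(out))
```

Execution trace: 'B' (try body) → 'V' (except IndexError) → 'J' (after the try/except). Output: BVJ

Answer: BVJ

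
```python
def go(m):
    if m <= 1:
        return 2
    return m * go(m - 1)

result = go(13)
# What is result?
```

go(13) = 13 * 12 * 11 * 10 * 9 * 8 * 7 * 6 * 5 * 4 * 3 * 2 * 2 = 12454041600

Answer: 12454041600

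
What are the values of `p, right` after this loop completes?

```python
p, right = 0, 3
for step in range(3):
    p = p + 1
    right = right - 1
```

p goes 0→3, right goes 3→0
`p, right` takes the values: (0, 3) → (1, 3) → (1, 2) → (2, 2) → (2, 1) → (3, 1) → (3, 0)

Answer: 3, 0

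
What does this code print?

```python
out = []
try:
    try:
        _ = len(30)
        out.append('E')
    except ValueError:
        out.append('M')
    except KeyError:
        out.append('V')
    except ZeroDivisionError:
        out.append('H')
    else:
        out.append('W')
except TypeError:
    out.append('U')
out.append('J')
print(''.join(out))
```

Execution trace: 'U' (outer except TypeError) → 'J' (after the try/except). Output: UJ

Answer: UJ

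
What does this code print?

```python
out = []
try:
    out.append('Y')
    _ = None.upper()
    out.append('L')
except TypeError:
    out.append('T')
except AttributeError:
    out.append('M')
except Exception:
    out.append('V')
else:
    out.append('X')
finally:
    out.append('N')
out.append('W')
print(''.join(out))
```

Execution trace: 'Y' (try body) → 'M' (except AttributeError) → 'N' (finally) → 'W' (after the try/except). Output: YMNW

Answer: YMNW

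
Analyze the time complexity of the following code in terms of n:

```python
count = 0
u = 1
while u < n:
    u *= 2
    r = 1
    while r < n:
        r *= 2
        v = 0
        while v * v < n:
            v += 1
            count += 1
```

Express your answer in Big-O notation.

Each loop level contributes: log n × log n × √n. Multiplying the contributions gives O(√n log² n).

Answer: O(√n log² n)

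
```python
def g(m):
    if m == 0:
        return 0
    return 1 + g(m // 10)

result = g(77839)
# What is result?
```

Count of digits of 77839: 5

Answer: 5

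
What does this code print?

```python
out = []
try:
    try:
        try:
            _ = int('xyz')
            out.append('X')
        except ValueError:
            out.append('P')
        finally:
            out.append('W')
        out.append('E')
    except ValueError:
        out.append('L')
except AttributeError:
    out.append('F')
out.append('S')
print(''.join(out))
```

Execution trace: 'P' (inner except ValueError) → 'W' (inner finally) → 'E' (try body, no exception) → 'S' (after the try/except). Output: PWES

Answer: PWES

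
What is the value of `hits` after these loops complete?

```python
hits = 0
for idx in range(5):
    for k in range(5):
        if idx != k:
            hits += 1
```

5² - 5 (exclude diagonal)
`hits` takes the values: 0 → 1 → 2 → 3 → 4 → 5 → 6 → 7 → 8 → 9 → 10 → 11 → 12 → 13 → 14 → 15 → 16 → 17 → 18 → 19 → 20

Answer: 20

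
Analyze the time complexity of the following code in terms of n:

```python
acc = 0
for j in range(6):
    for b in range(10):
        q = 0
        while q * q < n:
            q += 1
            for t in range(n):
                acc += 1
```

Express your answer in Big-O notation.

Each loop level contributes: 1 × 1 × √n × n. Multiplying the contributions gives O(n√n).

Answer: O(n√n)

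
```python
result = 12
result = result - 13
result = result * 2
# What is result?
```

Trace:
`result = 12` → result = 12
`result = result - 13` → result = -1
`result = result * 2` → result = -2
So result = -2

Answer: -2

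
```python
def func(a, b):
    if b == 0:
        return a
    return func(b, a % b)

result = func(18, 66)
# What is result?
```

func(18, 66) -> func(66, 18) -> func(18, 12) -> func(12, 6) -> func(6, 0) -> 6

Answer: 6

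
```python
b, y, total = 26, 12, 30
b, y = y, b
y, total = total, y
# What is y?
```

Trace:
`b, y, total = 26, 12, 30` → b = 26; y = 12; total = 30
`b, y = y, b` → b = 12; y = 26
`y, total = total, y` → y = 30; total = 26
So y = 30

Answer: 30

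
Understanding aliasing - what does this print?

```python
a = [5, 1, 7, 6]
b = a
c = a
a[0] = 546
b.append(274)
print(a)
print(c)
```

Key concept: multiple aliases.
Step by step:
`a = [5, 1, 7, 6]` → a = [5, 1, 7, 6]
`b = a` → b = [5, 1, 7, 6] (same object as a)
`c = a` → c = [5, 1, 7, 6] (same object as a, b)
`a[0] = 546` → a = [546, 1, 7, 6] (same object as b, c); b = [546, 1, 7, 6] (same object as a, c); c = [546, 1, 7, 6] (same object as a, b)
`b.append(274)` → a = [546, 1, 7, 6, 274] (same object as b, c); b = [546, 1, 7, 6, 274] (same object as a, c); c = [546, 1, 7, 6, 274] (same object as a, b)
`print(a)` → prints [546, 1, 7, 6, 274]
`print(c)` → prints [546, 1, 7, 6, 274]

Answer:
[546, 1, 7, 6, 274]
[546, 1, 7, 6, 274]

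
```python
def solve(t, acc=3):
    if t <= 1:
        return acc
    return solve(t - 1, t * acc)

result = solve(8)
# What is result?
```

Accumulator trace (n, acc): (8, 3) -> (7, 24) -> (6, 168) -> (5, 1008) -> (4, 5040) -> (3, 20160) -> (2, 60480) -> (1, 120960) -> return 120960

Answer: 120960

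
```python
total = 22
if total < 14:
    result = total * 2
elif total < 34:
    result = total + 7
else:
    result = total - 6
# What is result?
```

Trace:
`total = 22` → total = 22
`if total < 14: ...` → total < 14 is False, total < 34 is True → result = 29
So result = 29

Answer: 29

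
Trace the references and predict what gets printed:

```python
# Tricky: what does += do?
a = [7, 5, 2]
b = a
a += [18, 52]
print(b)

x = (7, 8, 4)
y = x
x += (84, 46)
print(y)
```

Key concept: += behavior differs for mutable vs immutable.
Step by step:
`a = [7, 5, 2]` → a = [7, 5, 2]
`b = a` → b = [7, 5, 2] (same object as a)
`a += [18, 52]` → a = [7, 5, 2, 18, 52] (same object as b); b = [7, 5, 2, 18, 52] (same object as a)
`print(b)` → prints [7, 5, 2, 18, 52]
`x = (7, 8, 4)` → x = (7, 8, 4)
`y = x` → y = (7, 8, 4)
`x += (84, 46)` → x = (7, 8, 4, 84, 46)
`print(y)` → prints (7, 8, 4)

Answer:
[7, 5, 2, 18, 52]
(7, 8, 4)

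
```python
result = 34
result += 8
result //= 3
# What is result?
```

Trace:
`result = 34` → result = 34
`result += 8` → result = 42
`result //= 3` → result = 14
So result = 14

Answer: 14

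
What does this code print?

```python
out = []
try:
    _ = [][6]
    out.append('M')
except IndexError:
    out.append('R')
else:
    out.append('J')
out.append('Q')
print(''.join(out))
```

Execution trace: 'R' (except IndexError) → 'Q' (after the try/except). Output: RQ

Answer: RQ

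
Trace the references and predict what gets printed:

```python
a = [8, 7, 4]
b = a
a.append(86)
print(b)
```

Key concept: basic list aliasing.
Step by step:
`a = [8, 7, 4]` → a = [8, 7, 4]
`b = a` → b = [8, 7, 4] (same object as a)
`a.append(86)` → a = [8, 7, 4, 86] (same object as b); b = [8, 7, 4, 86] (same object as a)
`print(b)` → prints [8, 7, 4, 86]

Answer: [8, 7, 4, 86]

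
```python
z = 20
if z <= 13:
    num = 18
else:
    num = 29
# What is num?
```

Trace:
`z = 20` → z = 20
`if z <= 13: ...` → z <= 13 is False, take else branch → num = 29
So num = 29

Answer: 29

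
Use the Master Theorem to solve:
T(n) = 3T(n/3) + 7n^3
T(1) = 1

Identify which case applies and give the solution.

a=3, b=3, f(n)=7n^3. log_3(3) = 1. Since c=3 > 1 and the regularity condition holds (3(n/3)^3 = (3/3^3)n^3 with 3/3^3 < 1), Case 3 applies: T(n) = Θ(f(n)) = O(n^3).

Answer: O(n^3) - Case 3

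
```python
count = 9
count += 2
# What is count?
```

Trace:
`count = 9` → count = 9
`count += 2` → count = 11
So count = 11

Answer: 11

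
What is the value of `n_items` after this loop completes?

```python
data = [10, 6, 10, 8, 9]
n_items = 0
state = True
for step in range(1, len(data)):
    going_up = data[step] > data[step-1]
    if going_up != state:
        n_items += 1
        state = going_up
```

Count direction changes in [10, 6, 10, 8, 9]
`n_items` takes the values: 0 → 1 → 2 → 3 → 4

Answer: 4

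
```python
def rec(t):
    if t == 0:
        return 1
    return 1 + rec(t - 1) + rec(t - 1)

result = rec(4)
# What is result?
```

rec(t) = 1 + 2·rec(t-1), rec(0)=1. Closed form: (1+1)·2^4 - 1 = 31.

Answer: 31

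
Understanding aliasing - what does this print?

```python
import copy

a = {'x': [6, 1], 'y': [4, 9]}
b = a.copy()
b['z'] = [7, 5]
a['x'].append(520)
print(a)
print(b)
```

Key concept: shallow copy of dict with mutable values.
Step by step:
`a = {'x': [6, 1], 'y': [4, 9]}` → a = {'x': [6, 1], 'y': [4, 9]}
`b = a.copy()` → b = {'x': [6, 1], 'y': [4, 9]}
`b['z'] = [7, 5]` → b = {'x': [6, 1], 'y': [4, 9], 'z': [7, 5]}
`a['x'].append(520)` → a = {'x': [6, 1, 520], 'y': [4, 9]}; b = {'x': [6, 1, 520], 'y': [4, 9], 'z': [7, 5]}
`print(a)` → prints {'x': [6, 1, 520], 'y': [4, 9]}
`print(b)` → prints {'x': [6, 1, 520], 'y': [4, 9], 'z': [7, 5]}

Answer:
{'x': [6, 1, 520], 'y': [4, 9]}
{'x': [6, 1, 520], 'y': [4, 9], 'z': [7, 5]}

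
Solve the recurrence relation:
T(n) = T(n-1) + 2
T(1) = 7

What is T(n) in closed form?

Unrolling: T(n) = T(1) + 2·(n-1) = 7 + 2(n-1) = 2n + 5.

Answer: T(n) = 2n + 5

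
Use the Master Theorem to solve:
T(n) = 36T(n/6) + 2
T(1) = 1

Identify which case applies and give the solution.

a=36, b=6, f(n)=2. log_6(36) = 2. Since c=0 < 2, Case 1 applies: T(n) = Θ(n^log_b(a)) = O(n^2).

Answer: O(n^2) - Case 1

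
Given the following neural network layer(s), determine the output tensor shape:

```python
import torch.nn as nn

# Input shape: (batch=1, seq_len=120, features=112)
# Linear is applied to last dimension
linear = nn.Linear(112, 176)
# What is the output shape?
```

Input: (1, 120, 112) -> Output: (1, 120, 176)

Answer: (1, 120, 176)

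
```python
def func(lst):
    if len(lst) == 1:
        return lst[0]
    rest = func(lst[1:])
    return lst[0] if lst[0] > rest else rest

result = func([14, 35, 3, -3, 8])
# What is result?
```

Recursive max over [14, 35, 3, -3, 8] = 35

Answer: 35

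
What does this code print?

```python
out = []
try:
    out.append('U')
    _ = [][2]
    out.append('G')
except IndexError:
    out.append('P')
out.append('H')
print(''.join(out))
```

Execution trace: 'U' (try body) → 'P' (except IndexError) → 'H' (after the try/except). Output: UPH

Answer: UPH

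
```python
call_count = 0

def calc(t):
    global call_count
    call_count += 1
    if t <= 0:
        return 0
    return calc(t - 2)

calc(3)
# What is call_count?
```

Linear recursion stepping by 2: 3 calls from t=3 down to ≤0.

Answer: 3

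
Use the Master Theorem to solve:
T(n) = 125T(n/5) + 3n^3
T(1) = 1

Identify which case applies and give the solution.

a=125, b=5, f(n)=3n^3. log_5(125) = 3. Since c=3 = 3, Case 2 applies: T(n) = Θ(n^log_b(a) · log n) = O(n^3 log n).

Answer: O(n^3 log n) - Case 2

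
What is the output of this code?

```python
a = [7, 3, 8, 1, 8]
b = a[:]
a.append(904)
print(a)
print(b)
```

Key concept: slice [:] creates copy.
Step by step:
`a = [7, 3, 8, 1, 8]` → a = [7, 3, 8, 1, 8]
`b = a[:]` → b = [7, 3, 8, 1, 8]
`a.append(904)` → a = [7, 3, 8, 1, 8, 904]
`print(a)` → prints [7, 3, 8, 1, 8, 904]
`print(b)` → prints [7, 3, 8, 1, 8]

Answer:
[7, 3, 8, 1, 8, 904]
[7, 3, 8, 1, 8]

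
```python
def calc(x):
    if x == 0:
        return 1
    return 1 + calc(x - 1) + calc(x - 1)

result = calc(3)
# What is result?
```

calc(x) = 1 + 2·calc(x-1), calc(0)=1. Closed form: (1+1)·2^3 - 1 = 15.

Answer: 15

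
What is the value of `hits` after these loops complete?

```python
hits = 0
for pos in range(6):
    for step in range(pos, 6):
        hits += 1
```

Upper triangle: 6 + 5 + ... + 1
`hits` takes the values: 0 → 1 → 2 → 3 → 4 → 5 → 6 → 7 → 8 → 9 → 10 → 11 → 12 → 13 → 14 → 15 → 16 → 17 → 18 → 19 → 20 → 21

Answer: 21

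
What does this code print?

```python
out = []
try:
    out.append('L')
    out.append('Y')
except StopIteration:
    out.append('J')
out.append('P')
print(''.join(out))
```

Execution trace: 'L' (try body) → 'Y' (try body, no exception) → 'P' (after the try/except). Output: LYP

Answer: LYP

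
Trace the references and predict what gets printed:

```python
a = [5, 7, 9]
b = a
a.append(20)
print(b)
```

Key concept: basic list aliasing.
Step by step:
`a = [5, 7, 9]` → a = [5, 7, 9]
`b = a` → b = [5, 7, 9] (same object as a)
`a.append(20)` → a = [5, 7, 9, 20] (same object as b); b = [5, 7, 9, 20] (same object as a)
`print(b)` → prints [5, 7, 9, 20]

Answer: [5, 7, 9, 20]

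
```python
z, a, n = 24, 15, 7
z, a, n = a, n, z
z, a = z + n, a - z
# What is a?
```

Trace:
`z, a, n = 24, 15, 7` → z = 24; a = 15; n = 7
`z, a, n = a, n, z` → z = 15; a = 7; n = 24
`z, a = z + n, a - z` → z = 39; a = -8
So a = -8

Answer: -8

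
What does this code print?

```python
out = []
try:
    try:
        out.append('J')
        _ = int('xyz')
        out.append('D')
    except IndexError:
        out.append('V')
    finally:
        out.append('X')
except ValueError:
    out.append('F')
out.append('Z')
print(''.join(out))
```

Execution trace: 'J' (inner try body) → 'X' (inner finally) → 'F' (outer except ValueError) → 'Z' (after the try/except). Output: JXFZ

Answer: JXFZ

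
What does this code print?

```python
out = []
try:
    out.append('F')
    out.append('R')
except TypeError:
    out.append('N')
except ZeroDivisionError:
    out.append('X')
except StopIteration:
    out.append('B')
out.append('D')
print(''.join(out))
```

Execution trace: 'F' (try body) → 'R' (try body, no exception) → 'D' (after the try/except). Output: FRD

Answer: FRD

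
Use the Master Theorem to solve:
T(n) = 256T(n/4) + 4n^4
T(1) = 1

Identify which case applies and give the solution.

a=256, b=4, f(n)=4n^4. log_4(256) = 4. Since c=4 = 4, Case 2 applies: T(n) = Θ(n^log_b(a) · log n) = O(n^4 log n).

Answer: O(n^4 log n) - Case 2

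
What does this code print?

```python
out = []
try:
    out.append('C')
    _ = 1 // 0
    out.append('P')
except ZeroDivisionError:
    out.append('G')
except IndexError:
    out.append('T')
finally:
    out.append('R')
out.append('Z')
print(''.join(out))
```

Execution trace: 'C' (try body) → 'G' (except ZeroDivisionError) → 'R' (finally) → 'Z' (after the try/except). Output: CGRZ

Answer: CGRZ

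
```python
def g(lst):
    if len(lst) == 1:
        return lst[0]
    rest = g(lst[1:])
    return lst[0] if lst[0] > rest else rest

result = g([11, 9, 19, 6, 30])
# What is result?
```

Recursive max over [11, 9, 19, 6, 30] = 30

Answer: 30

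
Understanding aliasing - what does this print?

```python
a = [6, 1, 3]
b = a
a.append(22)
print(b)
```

Key concept: basic list aliasing.
Step by step:
`a = [6, 1, 3]` → a = [6, 1, 3]
`b = a` → b = [6, 1, 3] (same object as a)
`a.append(22)` → a = [6, 1, 3, 22] (same object as b); b = [6, 1, 3, 22] (same object as a)
`print(b)` → prints [6, 1, 3, 22]

Answer: [6, 1, 3, 22]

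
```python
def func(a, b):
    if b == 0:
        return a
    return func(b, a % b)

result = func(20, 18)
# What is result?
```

func(20, 18) -> func(18, 2) -> func(2, 0) -> 2

Answer: 2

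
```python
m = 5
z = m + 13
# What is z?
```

Trace:
`m = 5` → m = 5
`z = m + 13` → z = 18
So z = 18

Answer: 18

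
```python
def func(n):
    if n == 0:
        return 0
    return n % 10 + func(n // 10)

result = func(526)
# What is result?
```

Sum of digits of 526: 6 + 2 + 5 = 13

Answer: 13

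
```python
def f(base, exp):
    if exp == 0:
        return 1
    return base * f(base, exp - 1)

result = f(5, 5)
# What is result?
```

f(5, 5) = 5 * 5 * 5 * 5 * 5 = 3125

Answer: 3125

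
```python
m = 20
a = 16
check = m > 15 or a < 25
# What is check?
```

Trace:
`m = 20` → m = 20
`a = 16` → a = 16
`check = m > 15 or a < 25` → check = True
So check = True

Answer: True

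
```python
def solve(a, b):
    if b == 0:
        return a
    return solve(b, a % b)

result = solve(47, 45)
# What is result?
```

solve(47, 45) -> solve(45, 2) -> solve(2, 1) -> solve(1, 0) -> 1

Answer: 1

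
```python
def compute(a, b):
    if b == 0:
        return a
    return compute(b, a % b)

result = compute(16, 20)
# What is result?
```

compute(16, 20) -> compute(20, 16) -> compute(16, 4) -> compute(4, 0) -> 4

Answer: 4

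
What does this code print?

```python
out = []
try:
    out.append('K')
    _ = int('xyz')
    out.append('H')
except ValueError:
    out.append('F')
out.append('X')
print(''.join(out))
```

Execution trace: 'K' (try body) → 'F' (except ValueError) → 'X' (after the try/except). Output: KFX

Answer: KFX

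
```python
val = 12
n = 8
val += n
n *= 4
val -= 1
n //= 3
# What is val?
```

Trace:
`val = 12` → val = 12
`n = 8` → n = 8
`val += n` → val = 20
`n *= 4` → n = 32
`val -= 1` → val = 19
`n //= 3` → n = 10
So val = 19

Answer: 19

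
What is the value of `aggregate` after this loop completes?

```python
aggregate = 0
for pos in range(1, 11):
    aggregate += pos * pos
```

Sum of squares 1² to 10² = 385
`aggregate` takes the values: 0 → 1 → 5 → 14 → 30 → 55 → 91 → 140 → 204 → 285 → 385

Answer: 385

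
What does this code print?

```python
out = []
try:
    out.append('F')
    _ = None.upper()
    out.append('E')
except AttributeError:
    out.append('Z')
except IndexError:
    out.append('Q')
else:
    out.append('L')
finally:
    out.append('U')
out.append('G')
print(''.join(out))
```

Execution trace: 'F' (try body) → 'Z' (except AttributeError) → 'U' (finally) → 'G' (after the try/except). Output: FZUG

Answer: FZUG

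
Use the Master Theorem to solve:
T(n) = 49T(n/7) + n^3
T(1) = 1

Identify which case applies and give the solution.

a=49, b=7, f(n)=n^3. log_7(49) = 2. Since c=3 > 2 and the regularity condition holds (49(n/7)^3 = (49/7^3)n^3 with 49/7^3 < 1), Case 3 applies: T(n) = Θ(f(n)) = O(n^3).

Answer: O(n^3) - Case 3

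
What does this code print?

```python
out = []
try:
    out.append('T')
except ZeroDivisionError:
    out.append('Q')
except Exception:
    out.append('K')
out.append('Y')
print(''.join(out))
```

Execution trace: 'T' (try body, no exception) → 'Y' (after the try/except). Output: TY

Answer: TY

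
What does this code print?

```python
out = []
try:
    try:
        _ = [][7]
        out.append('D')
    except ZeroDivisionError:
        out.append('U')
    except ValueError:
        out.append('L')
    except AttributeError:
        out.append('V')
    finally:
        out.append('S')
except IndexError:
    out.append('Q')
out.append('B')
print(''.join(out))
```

Execution trace: 'S' (finally) → 'Q' (outer except IndexError) → 'B' (after the try/except). Output: SQB

Answer: SQB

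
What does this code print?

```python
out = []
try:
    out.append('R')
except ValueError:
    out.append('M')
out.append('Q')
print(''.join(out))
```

Execution trace: 'R' (try body, no exception) → 'Q' (after the try/except). Output: RQ

Answer: RQ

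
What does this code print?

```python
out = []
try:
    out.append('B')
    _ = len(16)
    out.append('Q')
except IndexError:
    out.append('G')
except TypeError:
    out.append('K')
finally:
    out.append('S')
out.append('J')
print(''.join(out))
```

Execution trace: 'B' (try body) → 'K' (except TypeError) → 'S' (finally) → 'J' (after the try/except). Output: BKSJ

Answer: BKSJ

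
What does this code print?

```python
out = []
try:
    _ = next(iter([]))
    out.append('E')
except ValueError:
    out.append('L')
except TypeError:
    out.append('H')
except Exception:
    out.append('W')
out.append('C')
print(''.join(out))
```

Execution trace: 'W' (except Exception) → 'C' (after the try/except). Output: WC

Answer: WC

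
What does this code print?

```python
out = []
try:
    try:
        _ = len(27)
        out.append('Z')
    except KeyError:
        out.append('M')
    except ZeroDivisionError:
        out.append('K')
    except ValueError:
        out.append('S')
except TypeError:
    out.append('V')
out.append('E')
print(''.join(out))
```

Execution trace: 'V' (outer except TypeError) → 'E' (after the try/except). Output: VE

Answer: VE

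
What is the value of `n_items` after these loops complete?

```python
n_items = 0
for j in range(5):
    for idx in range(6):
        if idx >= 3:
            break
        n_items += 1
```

Inner breaks at 3, outer runs 5 times
`n_items` takes the values: 0 → 1 → 2 → 3 → 4 → 5 → 6 → 7 → 8 → 9 → 10 → 11 → 12 → 13 → 14 → 15

Answer: 15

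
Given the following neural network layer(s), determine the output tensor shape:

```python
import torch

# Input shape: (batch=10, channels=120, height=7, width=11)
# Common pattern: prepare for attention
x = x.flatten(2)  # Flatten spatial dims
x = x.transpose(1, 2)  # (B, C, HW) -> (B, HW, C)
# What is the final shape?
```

Input: (10, 120, 7, 11) -> after flatten(2): (10, 120, 77) -> Output: (10, 77, 120)

Answer: (10, 77, 120)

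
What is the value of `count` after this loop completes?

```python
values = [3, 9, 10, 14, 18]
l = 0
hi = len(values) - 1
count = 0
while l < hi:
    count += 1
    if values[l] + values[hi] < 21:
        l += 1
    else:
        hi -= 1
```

Steps to find pair summing to 21
`count` takes the values: 0 → 1 → 2 → 3 → 4

Answer: 4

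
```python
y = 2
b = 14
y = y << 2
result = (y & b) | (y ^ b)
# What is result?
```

Trace:
`y = 2` → y = 2
`b = 14` → b = 14
`y = y << 2` → y = 8
`result = (y & b) | (y ^ b)` → result = 14
So result = 14

Answer: 14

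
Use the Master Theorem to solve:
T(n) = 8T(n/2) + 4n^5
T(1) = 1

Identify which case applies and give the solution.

a=8, b=2, f(n)=4n^5. log_2(8) = 3. Since c=5 > 3 and the regularity condition holds (8(n/2)^5 = (8/2^5)n^5 with 8/2^5 < 1), Case 3 applies: T(n) = Θ(f(n)) = O(n^5).

Answer: O(n^5) - Case 3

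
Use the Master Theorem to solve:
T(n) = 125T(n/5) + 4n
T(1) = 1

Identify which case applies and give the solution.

a=125, b=5, f(n)=4n. log_5(125) = 3. Since c=1 < 3, Case 1 applies: T(n) = Θ(n^log_b(a)) = O(n^3).

Answer: O(n^3) - Case 1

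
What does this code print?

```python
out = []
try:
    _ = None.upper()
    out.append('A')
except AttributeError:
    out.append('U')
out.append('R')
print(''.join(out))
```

Execution trace: 'U' (except AttributeError) → 'R' (after the try/except). Output: UR

Answer: UR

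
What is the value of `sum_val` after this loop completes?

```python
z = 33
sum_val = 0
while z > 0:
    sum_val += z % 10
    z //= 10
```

Sum digits of 33
`sum_val` takes the values: 0 → 3 → 6

Answer: 6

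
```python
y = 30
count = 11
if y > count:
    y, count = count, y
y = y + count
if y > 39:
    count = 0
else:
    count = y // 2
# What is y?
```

Trace:
`y = 30` → y = 30
`count = 11` → count = 11
`if y > count: ...` → y > count is True → y = 11; count = 30
`y = y + count` → y = 41
`if y > 39: ...` → y > 39 is True → count = 0
So y = 41

Answer: 41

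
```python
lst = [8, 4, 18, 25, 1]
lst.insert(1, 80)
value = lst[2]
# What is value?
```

Trace:
`lst = [8, 4, 18, 25, 1]` → lst = [8, 4, 18, 25, 1]
`lst.insert(1, 80)` → lst = [8, 80, 4, 18, 25, 1]
`value = lst[2]` → value = 4
So value = 4

Answer: 4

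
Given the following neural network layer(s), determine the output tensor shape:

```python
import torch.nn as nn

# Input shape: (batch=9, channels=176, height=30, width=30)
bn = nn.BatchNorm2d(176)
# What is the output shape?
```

Input: (9, 176, 30, 30) -> Output: (9, 176, 30, 30)

Answer: (9, 176, 30, 30)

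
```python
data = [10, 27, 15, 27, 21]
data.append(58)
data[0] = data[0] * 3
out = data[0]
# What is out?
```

Trace:
`data = [10, 27, 15, 27, 21]` → data = [10, 27, 15, 27, 21]
`data.append(58)` → data = [10, 27, 15, 27, 21, 58]
`data[0] = data[0] * 3` → data = [30, 27, 15, 27, 21, 58]
`out = data[0]` → out = 30
So out = 30

Answer: 30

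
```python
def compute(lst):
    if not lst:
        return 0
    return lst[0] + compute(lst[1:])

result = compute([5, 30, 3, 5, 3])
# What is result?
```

5 + 30 + 3 + 5 + 3 + 0 = 46

Answer: 46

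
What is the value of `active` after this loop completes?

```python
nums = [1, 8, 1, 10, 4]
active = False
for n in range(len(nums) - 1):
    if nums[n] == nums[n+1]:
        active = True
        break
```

Check consecutive duplicates in [1, 8, 1, 10, 4]
`active` takes the values: False

Answer: False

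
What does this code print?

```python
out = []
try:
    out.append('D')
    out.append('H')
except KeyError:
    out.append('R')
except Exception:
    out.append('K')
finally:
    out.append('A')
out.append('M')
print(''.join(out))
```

Execution trace: 'D' (try body) → 'H' (try body, no exception) → 'A' (finally) → 'M' (after the try/except). Output: DHAM

Answer: DHAM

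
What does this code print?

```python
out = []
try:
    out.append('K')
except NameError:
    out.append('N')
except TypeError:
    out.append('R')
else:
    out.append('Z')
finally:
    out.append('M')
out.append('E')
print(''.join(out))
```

Execution trace: 'K' (try body, no exception) → 'Z' (else) → 'M' (finally) → 'E' (after the try/except). Output: KZME

Answer: KZME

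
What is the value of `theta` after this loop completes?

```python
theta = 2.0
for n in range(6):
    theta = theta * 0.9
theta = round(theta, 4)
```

Exponential decay: 2.0 * 0.9^6
`theta` takes the values: 2.0 → 1.8 → 1.62 → 1.458 → 1.3122 → 1.18098 → 1.062882 → 1.0629

Answer: 1.0629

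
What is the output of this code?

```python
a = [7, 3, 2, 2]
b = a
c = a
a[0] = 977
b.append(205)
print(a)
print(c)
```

Key concept: multiple aliases.
Step by step:
`a = [7, 3, 2, 2]` → a = [7, 3, 2, 2]
`b = a` → b = [7, 3, 2, 2] (same object as a)
`c = a` → c = [7, 3, 2, 2] (same object as a, b)
`a[0] = 977` → a = [977, 3, 2, 2] (same object as b, c); b = [977, 3, 2, 2] (same object as a, c); c = [977, 3, 2, 2] (same object as a, b)
`b.append(205)` → a = [977, 3, 2, 2, 205] (same object as b, c); b = [977, 3, 2, 2, 205] (same object as a, c); c = [977, 3, 2, 2, 205] (same object as a, b)
`print(a)` → prints [977, 3, 2, 2, 205]
`print(c)` → prints [977, 3, 2, 2, 205]

Answer:
[977, 3, 2, 2, 205]
[977, 3, 2, 2, 205]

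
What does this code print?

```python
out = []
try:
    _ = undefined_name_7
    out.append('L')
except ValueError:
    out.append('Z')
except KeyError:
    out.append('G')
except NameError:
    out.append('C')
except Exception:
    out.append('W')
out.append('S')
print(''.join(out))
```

Execution trace: 'C' (except NameError) → 'S' (after the try/except). Output: CS

Answer: CS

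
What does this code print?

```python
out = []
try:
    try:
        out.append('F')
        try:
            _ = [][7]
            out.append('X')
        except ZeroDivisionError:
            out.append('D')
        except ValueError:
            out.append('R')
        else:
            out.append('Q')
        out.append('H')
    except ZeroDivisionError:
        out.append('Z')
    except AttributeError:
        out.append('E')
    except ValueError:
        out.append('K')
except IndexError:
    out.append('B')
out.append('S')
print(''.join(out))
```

Execution trace: 'F' (try body) → 'B' (outer except IndexError) → 'S' (after the try/except). Output: FBS

Answer: FBS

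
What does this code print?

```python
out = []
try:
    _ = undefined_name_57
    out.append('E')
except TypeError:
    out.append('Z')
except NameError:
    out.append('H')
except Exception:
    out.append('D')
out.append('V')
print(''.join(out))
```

Execution trace: 'H' (except NameError) → 'V' (after the try/except). Output: HV

Answer: HV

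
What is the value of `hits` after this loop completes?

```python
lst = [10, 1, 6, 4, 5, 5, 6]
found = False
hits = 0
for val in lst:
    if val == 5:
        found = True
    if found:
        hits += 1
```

Count elements after first 5 in [10, 1, 6, 4, 5, 5, 6]
`hits` takes the values: 0 → 1 → 2 → 3

Answer: 3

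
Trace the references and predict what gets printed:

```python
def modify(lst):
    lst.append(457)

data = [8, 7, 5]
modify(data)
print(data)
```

Key concept: function modifies passed list.
Step by step:
`data = [8, 7, 5]` → data = [8, 7, 5]
`modify(data)` → data = [8, 7, 5, 457]
`print(data)` → prints [8, 7, 5, 457]

Answer: [8, 7, 5, 457]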